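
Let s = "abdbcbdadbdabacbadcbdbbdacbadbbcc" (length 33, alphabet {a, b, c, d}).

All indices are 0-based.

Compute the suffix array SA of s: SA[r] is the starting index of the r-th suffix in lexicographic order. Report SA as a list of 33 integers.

[11, 0, 24, 13, 27, 7, 16, 12, 26, 15, 29, 21, 3, 30, 9, 22, 5, 19, 1, 32, 25, 14, 4, 18, 31, 10, 23, 6, 28, 20, 2, 8, 17]

rank→(start, suffix):
  0 → (11, 'abacbadcbdbbdacbadbbcc')
  1 → (0, 'abdbcbdadbdabacbadcbdbbdacbadbbcc')
  2 → (24, 'acbadbbcc')
  3 → (13, 'acbadcbdbbdacbadbbcc')
  4 → (27, 'adbbcc')
  5 → (7, 'adbdabacbadcbdbbdacbadbbcc')
  6 → (16, 'adcbdbbdacbadbbcc')
  7 → (12, 'bacbadcbdbbdacbadbbcc')
  8 → (26, 'badbbcc')
  9 → (15, 'badcbdbbdacbadbbcc')
  10 → (29, 'bbcc')
  11 → (21, 'bbdacbadbbcc')
  12 → (3, 'bcbdadbdabacbadcbdbbdacbadbbcc')
  13 → (30, 'bcc')
  14 → (9, 'bdabacbadcbdbbdacbadbbcc')
  15 → (22, 'bdacbadbbcc')
  16 → (5, 'bdadbdabacbadcbdbbdacbadbbcc')
  17 → (19, 'bdbbdacbadbbcc')
  18 → (1, 'bdbcbdadbdabacbadcbdbbdacbadbbcc')
  19 → (32, 'c')
  20 → (25, 'cbadbbcc')
  21 → (14, 'cbadcbdbbdacbadbbcc')
  22 → (4, 'cbdadbdabacbadcbdbbdacbadbbcc')
  23 → (18, 'cbdbbdacbadbbcc')
  24 → (31, 'cc')
  25 → (10, 'dabacbadcbdbbdacbadbbcc')
  26 → (23, 'dacbadbbcc')
  27 → (6, 'dadbdabacbadcbdbbdacbadbbcc')
  28 → (28, 'dbbcc')
  29 → (20, 'dbbdacbadbbcc')
  30 → (2, 'dbcbdadbdabacbadcbdbbdacbadbbcc')
  31 → (8, 'dbdabacbadcbdbbdacbadbbcc')
  32 → (17, 'dcbdbbdacbadbbcc')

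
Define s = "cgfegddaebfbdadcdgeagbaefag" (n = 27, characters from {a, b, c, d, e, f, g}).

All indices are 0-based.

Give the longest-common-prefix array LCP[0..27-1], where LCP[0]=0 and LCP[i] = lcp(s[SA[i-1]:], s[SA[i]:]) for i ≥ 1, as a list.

sorted suffixes:
  #0 SA[0]=13  'adcdgeagbaefag'
  #1 SA[1]=7  'aebfbdadcdgeagbaefag'
  #2 SA[2]=22  'aefag'
  #3 SA[3]=25  'ag'
  #4 SA[4]=19  'agbaefag'
  #5 SA[5]=21  'baefag'
  #6 SA[6]=11  'bdadcdgeagbaefag'
  #7 SA[7]=9  'bfbdadcdgeagbaefag'
  #8 SA[8]=15  'cdgeagbaefag'
  #9 SA[9]=0  'cgfegddaebfbdadcdgeagbaefag'
  #10 SA[10]=12  'dadcdgeagbaefag'
  #11 SA[11]=6  'daebfbdadcdgeagbaefag'
  #12 SA[12]=14  'dcdgeagbaefag'
  #13 SA[13]=5  'ddaebfbdadcdgeagbaefag'
  #14 SA[14]=16  'dgeagbaefag'
  #15 SA[15]=18  'eagbaefag'
  #16 SA[16]=8  'ebfbdadcdgeagbaefag'
  #17 SA[17]=23  'efag'
  #18 SA[18]=3  'egddaebfbdadcdgeagbaefag'
  #19 SA[19]=24  'fag'
  #20 SA[20]=10  'fbdadcdgeagbaefag'
  #21 SA[21]=2  'fegddaebfbdadcdgeagbaefag'
  #22 SA[22]=26  'g'
  #23 SA[23]=20  'gbaefag'
  #24 SA[24]=4  'gddaebfbdadcdgeagbaefag'
  #25 SA[25]=17  'geagbaefag'
  #26 SA[26]=1  'gfegddaebfbdadcdgeagbaefag'

SA = [13, 7, 22, 25, 19, 21, 11, 9, 15, 0, 12, 6, 14, 5, 16, 18, 8, 23, 3, 24, 10, 2, 26, 20, 4, 17, 1]
i: (SA[i-1],SA[i]) lcp shared
  1: (13,7) 1 'a'
  2: (7,22) 2 'ae'
  3: (22,25) 1 'a'
  4: (25,19) 2 'ag'
  5: (19,21) 0 ''
  6: (21,11) 1 'b'
  7: (11,9) 1 'b'
  8: (9,15) 0 ''
  9: (15,0) 1 'c'
  10: (0,12) 0 ''
  11: (12,6) 2 'da'
  12: (6,14) 1 'd'
  13: (14,5) 1 'd'
  14: (5,16) 1 'd'
  15: (16,18) 0 ''
  16: (18,8) 1 'e'
  17: (8,23) 1 'e'
  18: (23,3) 1 'e'
  19: (3,24) 0 ''
  20: (24,10) 1 'f'
  21: (10,2) 1 'f'
  22: (2,26) 0 ''
  23: (26,20) 1 'g'
  24: (20,4) 1 'g'
  25: (4,17) 1 'g'
  26: (17,1) 1 'g'

[0, 1, 2, 1, 2, 0, 1, 1, 0, 1, 0, 2, 1, 1, 1, 0, 1, 1, 1, 0, 1, 1, 0, 1, 1, 1, 1]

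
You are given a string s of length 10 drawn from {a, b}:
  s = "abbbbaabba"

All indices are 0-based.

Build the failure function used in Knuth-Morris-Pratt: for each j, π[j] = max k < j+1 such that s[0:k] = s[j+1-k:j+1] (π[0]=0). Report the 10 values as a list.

π[0] = 0
j=1 s[j]='b': π[1]=0 (border '')
j=2 s[j]='b': π[2]=0 (border '')
j=3 s[j]='b': π[3]=0 (border '')
j=4 s[j]='b': π[4]=0 (border '')
j=5 s[j]='a': π[5]=1 (border 'a')
j=6 s[j]='a': k: 1→0; π[6]=1 (border 'a')
j=7 s[j]='b': π[7]=2 (border 'ab')
j=8 s[j]='b': π[8]=3 (border 'abb')
j=9 s[j]='a': k: 3→0; π[9]=1 (border 'a')

[0, 0, 0, 0, 0, 1, 1, 2, 3, 1]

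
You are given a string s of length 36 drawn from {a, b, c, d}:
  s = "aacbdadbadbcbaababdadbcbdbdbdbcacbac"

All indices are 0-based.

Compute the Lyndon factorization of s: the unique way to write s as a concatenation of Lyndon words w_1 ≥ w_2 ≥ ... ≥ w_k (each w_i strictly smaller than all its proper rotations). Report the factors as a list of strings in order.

["aacbdadbadbcb", "aababdadbcbdbdbdbcacbac"]

emit factor 1: 'aacbdadbadbcb' (i=0, period=13)
emit factor 2: 'aababdadbcbdbdbdbcacbac' (i=13, period=23)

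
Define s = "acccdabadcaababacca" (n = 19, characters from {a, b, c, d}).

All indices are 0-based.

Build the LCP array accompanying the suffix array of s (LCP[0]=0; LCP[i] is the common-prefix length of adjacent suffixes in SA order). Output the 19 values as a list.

[0, 1, 1, 3, 3, 1, 3, 1, 0, 2, 2, 0, 2, 1, 2, 2, 1, 0, 1]

rank | idx | suffix
   0 |  18 | a
   1 |  10 | aababacca
   2 |  11 | ababacca
   3 |  13 | abacca
   4 |   5 | abadcaababacca
   5 |  15 | acca
   6 |   0 | acccdabadcaababacca
   7 |   7 | adcaababacca
   8 |  12 | babacca
   9 |  14 | bacca
  10 |   6 | badcaababacca
  11 |  17 | ca
  12 |   9 | caababacca
  13 |  16 | cca
  14 |   1 | cccdabadcaababacca
  15 |   2 | ccdabadcaababacca
  16 |   3 | cdabadcaababacca
  17 |   4 | dabadcaababacca
  18 |   8 | dcaababacca

SA = [18, 10, 11, 13, 5, 15, 0, 7, 12, 14, 6, 17, 9, 16, 1, 2, 3, 4, 8]
i: (SA[i-1],SA[i]) lcp shared
  1: (18,10) 1 'a'
  2: (10,11) 1 'a'
  3: (11,13) 3 'aba'
  4: (13,5) 3 'aba'
  5: (5,15) 1 'a'
  6: (15,0) 3 'acc'
  7: (0,7) 1 'a'
  8: (7,12) 0 ''
  9: (12,14) 2 'ba'
  10: (14,6) 2 'ba'
  11: (6,17) 0 ''
  12: (17,9) 2 'ca'
  13: (9,16) 1 'c'
  14: (16,1) 2 'cc'
  15: (1,2) 2 'cc'
  16: (2,3) 1 'c'
  17: (3,4) 0 ''
  18: (4,8) 1 'd'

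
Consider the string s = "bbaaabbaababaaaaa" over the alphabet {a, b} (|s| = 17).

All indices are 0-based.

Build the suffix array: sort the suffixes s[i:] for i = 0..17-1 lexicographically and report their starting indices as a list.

rank | idx | suffix
   0 |  16 | a
   1 |  15 | aa
   2 |  14 | aaa
   3 |  13 | aaaa
   4 |  12 | aaaaa
   5 |   2 | aaabbaababaaaaa
   6 |   7 | aababaaaaa
   7 |   3 | aabbaababaaaaa
   8 |  10 | abaaaaa
   9 |   8 | ababaaaaa
  10 |   4 | abbaababaaaaa
  11 |  11 | baaaaa
  12 |   1 | baaabbaababaaaaa
  13 |   6 | baababaaaaa
  14 |   9 | babaaaaa
  15 |   0 | bbaaabbaababaaaaa
  16 |   5 | bbaababaaaaa

[16, 15, 14, 13, 12, 2, 7, 3, 10, 8, 4, 11, 1, 6, 9, 0, 5]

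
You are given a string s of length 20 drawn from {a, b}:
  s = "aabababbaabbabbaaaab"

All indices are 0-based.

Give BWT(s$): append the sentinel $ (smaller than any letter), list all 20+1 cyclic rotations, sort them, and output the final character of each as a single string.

bbaa$baabbbaabbabaaaa

rank  rotation               last
    0  $aabababbaabbabbaaaab  b
    1  aaaab$aabababbaabbabb  b
    2  aaab$aabababbaabbabba  a
    3  aab$aabababbaabbabbaa  a
    4  aabababbaabbabbaaaab$  $
    5  aabbabbaaaab$aabababb  b
    6  ab$aabababbaabbabbaaa  a
    7  abababbaabbabbaaaab$a  a
    8  ababbaabbabbaaaab$aab  b
    9  abbaaaab$aabababbaabb  b
   10  abbaabbabbaaaab$aabab  b
   11  abbabbaaaab$aabababba  a
   12  b$aabababbaabbabbaaaa  a
   13  baaaab$aabababbaabbab  b
   14  baabbabbaaaab$aababab  b
   15  bababbaabbabbaaaab$aa  a
   16  babbaaaab$aabababbaab  b
   17  babbaabbabbaaaab$aaba  a
   18  bbaaaab$aabababbaabba  a
   19  bbaabbabbaaaab$aababa  a
   20  bbabbaaaab$aabababbaa  a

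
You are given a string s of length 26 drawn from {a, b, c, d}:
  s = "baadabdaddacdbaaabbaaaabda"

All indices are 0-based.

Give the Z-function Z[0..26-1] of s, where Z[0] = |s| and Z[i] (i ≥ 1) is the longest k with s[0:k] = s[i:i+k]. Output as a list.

[26, 0, 0, 0, 0, 1, 0, 0, 0, 0, 0, 0, 0, 3, 0, 0, 0, 1, 3, 0, 0, 0, 0, 1, 0, 0]

Z[0]=26
i=1: outside box; Z[1]=0
i=2: outside box; Z[2]=0
i=3: outside box; Z[3]=0
i=4: outside box; Z[4]=0
i=5: outside box; Z[5]=1 scan→box=[5,6)
i=6: outside box; Z[6]=0
i=7: outside box; Z[7]=0
i=8: outside box; Z[8]=0
i=9: outside box; Z[9]=0
i=10: outside box; Z[10]=0
i=11: outside box; Z[11]=0
i=12: outside box; Z[12]=0
i=13: outside box; Z[13]=3 scan→box=[13,16)
i=14: min(r-i=2, Z[1]=0)=0; Z[14]=0
i=15: min(r-i=1, Z[2]=0)=0; Z[15]=0
i=16: outside box; Z[16]=0
i=17: outside box; Z[17]=1 scan→box=[17,18)
i=18: outside box; Z[18]=3 scan→box=[18,21)
i=19: min(r-i=2, Z[1]=0)=0; Z[19]=0
i=20: min(r-i=1, Z[2]=0)=0; Z[20]=0
i=21: outside box; Z[21]=0
i=22: outside box; Z[22]=0
i=23: outside box; Z[23]=1 scan→box=[23,24)
i=24: outside box; Z[24]=0
i=25: outside box; Z[25]=0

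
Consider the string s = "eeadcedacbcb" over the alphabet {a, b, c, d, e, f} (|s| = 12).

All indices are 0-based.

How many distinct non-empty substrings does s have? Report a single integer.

rank→(start, suffix):
  0 → (7, 'acbcb')
  1 → (2, 'adcedacbcb')
  2 → (11, 'b')
  3 → (9, 'bcb')
  4 → (10, 'cb')
  5 → (8, 'cbcb')
  6 → (4, 'cedacbcb')
  7 → (6, 'dacbcb')
  8 → (3, 'dcedacbcb')
  9 → (1, 'eadcedacbcb')
  10 → (5, 'edacbcb')
  11 → (0, 'eeadcedacbcb')

SA = [7, 2, 11, 9, 10, 8, 4, 6, 3, 1, 5, 0]
i: (SA[i-1],SA[i]) lcp shared
  1: (7,2) 1 'a'
  2: (2,11) 0 ''
  3: (11,9) 1 'b'
  4: (9,10) 0 ''
  5: (10,8) 2 'cb'
  6: (8,4) 1 'c'
  7: (4,6) 0 ''
  8: (6,3) 1 'd'
  9: (3,1) 0 ''
  10: (1,5) 1 'e'
  11: (5,0) 1 'e'

n(n+1)/2 = 12·13/2 = 78
Σ LCP = 0 + 1 + 0 + 1 + 0 + 2 + 1 + 0 + 1 + 0 + 1 + 1 = 8
distinct = 78 − 8 = 70

70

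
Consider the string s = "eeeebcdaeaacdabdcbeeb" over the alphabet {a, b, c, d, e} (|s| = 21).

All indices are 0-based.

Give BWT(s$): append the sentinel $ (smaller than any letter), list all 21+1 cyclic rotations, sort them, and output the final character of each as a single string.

rank  rotation                last
    0  $eeeebcdaeaacdabdcbeeb  b
    1  aacdabdcbeeb$eeeebcdae  e
    2  abdcbeeb$eeeebcdaeaacd  d
    3  acdabdcbeeb$eeeebcdaea  a
    4  aeaacdabdcbeeb$eeeebcd  d
    5  b$eeeebcdaeaacdabdcbee  e
    6  bcdaeaacdabdcbeeb$eeee  e
    7  bdcbeeb$eeeebcdaeaacda  a
    8  beeb$eeeebcdaeaacdabdc  c
    9  cbeeb$eeeebcdaeaacdabd  d
   10  cdabdcbeeb$eeeebcdaeaa  a
   11  cdaeaacdabdcbeeb$eeeeb  b
   12  dabdcbeeb$eeeebcdaeaac  c
   13  daeaacdabdcbeeb$eeeebc  c
   14  dcbeeb$eeeebcdaeaacdab  b
   15  eaacdabdcbeeb$eeeebcda  a
   16  eb$eeeebcdaeaacdabdcbe  e
   17  ebcdaeaacdabdcbeeb$eee  e
   18  eeb$eeeebcdaeaacdabdcb  b
   19  eebcdaeaacdabdcbeeb$ee  e
   20  eeebcdaeaacdabdcbeeb$e  e
   21  eeeebcdaeaacdabdcbeeb$  $

bedadeeacdabccbaeebee$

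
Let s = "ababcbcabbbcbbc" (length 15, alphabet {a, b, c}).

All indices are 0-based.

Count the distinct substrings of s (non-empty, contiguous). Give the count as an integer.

rank→(start, suffix):
  0 → (0, 'ababcbcabbbcbbc')
  1 → (7, 'abbbcbbc')
  2 → (2, 'abcbcabbbcbbc')
  3 → (1, 'babcbcabbbcbbc')
  4 → (8, 'bbbcbbc')
  5 → (12, 'bbc')
  6 → (9, 'bbcbbc')
  7 → (13, 'bc')
  8 → (5, 'bcabbbcbbc')
  9 → (10, 'bcbbc')
  10 → (3, 'bcbcabbbcbbc')
  11 → (14, 'c')
  12 → (6, 'cabbbcbbc')
  13 → (11, 'cbbc')
  14 → (4, 'cbcabbbcbbc')

SA = [0, 7, 2, 1, 8, 12, 9, 13, 5, 10, 3, 14, 6, 11, 4]
i: (SA[i-1],SA[i]) lcp shared
  1: (0,7) 2 'ab'
  2: (7,2) 2 'ab'
  3: (2,1) 0 ''
  4: (1,8) 1 'b'
  5: (8,12) 2 'bb'
  6: (12,9) 3 'bbc'
  7: (9,13) 1 'b'
  8: (13,5) 2 'bc'
  9: (5,10) 2 'bc'
  10: (10,3) 3 'bcb'
  11: (3,14) 0 ''
  12: (14,6) 1 'c'
  13: (6,11) 1 'c'
  14: (11,4) 2 'cb'

n(n+1)/2 = 15·16/2 = 120
Σ LCP = 0 + 2 + 2 + 0 + 1 + 2 + 3 + 1 + 2 + 2 + 3 + 0 + 1 + 1 + 2 = 22
distinct = 120 − 22 = 98

98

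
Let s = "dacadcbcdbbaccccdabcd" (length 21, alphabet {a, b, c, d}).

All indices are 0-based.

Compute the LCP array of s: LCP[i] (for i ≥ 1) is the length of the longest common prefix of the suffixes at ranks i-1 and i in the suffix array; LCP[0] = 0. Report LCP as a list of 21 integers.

[0, 1, 2, 1, 0, 1, 1, 3, 0, 1, 1, 3, 2, 1, 2, 2, 0, 1, 2, 1, 1]

sorted suffixes:
  #0 SA[0]=17  'abcd'
  #1 SA[1]=1  'acadcbcdbbaccccdabcd'
  #2 SA[2]=11  'accccdabcd'
  #3 SA[3]=3  'adcbcdbbaccccdabcd'
  #4 SA[4]=10  'baccccdabcd'
  #5 SA[5]=9  'bbaccccdabcd'
  #6 SA[6]=18  'bcd'
  #7 SA[7]=6  'bcdbbaccccdabcd'
  #8 SA[8]=2  'cadcbcdbbaccccdabcd'
  #9 SA[9]=5  'cbcdbbaccccdabcd'
  #10 SA[10]=12  'ccccdabcd'
  #11 SA[11]=13  'cccdabcd'
  #12 SA[12]=14  'ccdabcd'
  #13 SA[13]=19  'cd'
  #14 SA[14]=15  'cdabcd'
  #15 SA[15]=7  'cdbbaccccdabcd'
  #16 SA[16]=20  'd'
  #17 SA[17]=16  'dabcd'
  #18 SA[18]=0  'dacadcbcdbbaccccdabcd'
  #19 SA[19]=8  'dbbaccccdabcd'
  #20 SA[20]=4  'dcbcdbbaccccdabcd'

SA = [17, 1, 11, 3, 10, 9, 18, 6, 2, 5, 12, 13, 14, 19, 15, 7, 20, 16, 0, 8, 4]
i: (SA[i-1],SA[i]) lcp shared
  1: (17,1) 1 'a'
  2: (1,11) 2 'ac'
  3: (11,3) 1 'a'
  4: (3,10) 0 ''
  5: (10,9) 1 'b'
  6: (9,18) 1 'b'
  7: (18,6) 3 'bcd'
  8: (6,2) 0 ''
  9: (2,5) 1 'c'
  10: (5,12) 1 'c'
  11: (12,13) 3 'ccc'
  12: (13,14) 2 'cc'
  13: (14,19) 1 'c'
  14: (19,15) 2 'cd'
  15: (15,7) 2 'cd'
  16: (7,20) 0 ''
  17: (20,16) 1 'd'
  18: (16,0) 2 'da'
  19: (0,8) 1 'd'
  20: (8,4) 1 'd'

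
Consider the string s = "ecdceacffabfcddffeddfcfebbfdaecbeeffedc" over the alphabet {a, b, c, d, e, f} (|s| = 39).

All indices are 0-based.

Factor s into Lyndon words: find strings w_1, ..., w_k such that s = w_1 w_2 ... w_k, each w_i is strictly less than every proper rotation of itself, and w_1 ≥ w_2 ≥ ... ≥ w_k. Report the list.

["e", "cdce", "acff", "abfcddffeddfcfebbfdaecbeeffedc"]

emit factor 1: 'e' (i=0, period=1)
emit factor 2: 'cdce' (i=1, period=4)
emit factor 3: 'acff' (i=5, period=4)
emit factor 4: 'abfcddffeddfcfebbfdaecbeeffedc' (i=9, period=30)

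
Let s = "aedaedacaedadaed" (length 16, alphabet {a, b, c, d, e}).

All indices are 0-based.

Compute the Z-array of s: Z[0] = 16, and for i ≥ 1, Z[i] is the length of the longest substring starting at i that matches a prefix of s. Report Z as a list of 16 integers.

Z[0]=16
i=1: fresh scan; Z[1]=0
i=2: fresh scan; Z[2]=0
i=3: fresh scan; Z[3]=4 extend→box=[3,7)
i=4: min(r-i=3, Z[1]=0)=0; Z[4]=0
i=5: min(r-i=2, Z[2]=0)=0; Z[5]=0
i=6: min(r-i=1, Z[3]=4)=1; Z[6]=1
i=7: fresh scan; Z[7]=0
i=8: fresh scan; Z[8]=4 extend→box=[8,12)
i=9: min(r-i=3, Z[1]=0)=0; Z[9]=0
i=10: min(r-i=2, Z[2]=0)=0; Z[10]=0
i=11: min(r-i=1, Z[3]=4)=1; Z[11]=1
i=12: fresh scan; Z[12]=0
i=13: fresh scan; Z[13]=3 extend→box=[13,16)
i=14: min(r-i=2, Z[1]=0)=0; Z[14]=0
i=15: min(r-i=1, Z[2]=0)=0; Z[15]=0

[16, 0, 0, 4, 0, 0, 1, 0, 4, 0, 0, 1, 0, 3, 0, 0]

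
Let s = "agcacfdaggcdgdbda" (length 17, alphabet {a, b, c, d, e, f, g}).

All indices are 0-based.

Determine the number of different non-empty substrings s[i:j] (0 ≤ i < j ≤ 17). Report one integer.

rank→(start, suffix):
  0 → (16, 'a')
  1 → (3, 'acfdaggcdgdbda')
  2 → (0, 'agcacfdaggcdgdbda')
  3 → (7, 'aggcdgdbda')
  4 → (14, 'bda')
  5 → (2, 'cacfdaggcdgdbda')
  6 → (10, 'cdgdbda')
  7 → (4, 'cfdaggcdgdbda')
  8 → (15, 'da')
  9 → (6, 'daggcdgdbda')
  10 → (13, 'dbda')
  11 → (11, 'dgdbda')
  12 → (5, 'fdaggcdgdbda')
  13 → (1, 'gcacfdaggcdgdbda')
  14 → (9, 'gcdgdbda')
  15 → (12, 'gdbda')
  16 → (8, 'ggcdgdbda')

SA = [16, 3, 0, 7, 14, 2, 10, 4, 15, 6, 13, 11, 5, 1, 9, 12, 8]
i: (SA[i-1],SA[i]) lcp shared
  1: (16,3) 1 'a'
  2: (3,0) 1 'a'
  3: (0,7) 2 'ag'
  4: (7,14) 0 ''
  5: (14,2) 0 ''
  6: (2,10) 1 'c'
  7: (10,4) 1 'c'
  8: (4,15) 0 ''
  9: (15,6) 2 'da'
  10: (6,13) 1 'd'
  11: (13,11) 1 'd'
  12: (11,5) 0 ''
  13: (5,1) 0 ''
  14: (1,9) 2 'gc'
  15: (9,12) 1 'g'
  16: (12,8) 1 'g'

n(n+1)/2 = 17·18/2 = 153
Σ LCP = 0 + 1 + 1 + 2 + 0 + 0 + 1 + 1 + 0 + 2 + 1 + 1 + 0 + 0 + 2 + 1 + 1 = 14
distinct = 153 − 14 = 139

139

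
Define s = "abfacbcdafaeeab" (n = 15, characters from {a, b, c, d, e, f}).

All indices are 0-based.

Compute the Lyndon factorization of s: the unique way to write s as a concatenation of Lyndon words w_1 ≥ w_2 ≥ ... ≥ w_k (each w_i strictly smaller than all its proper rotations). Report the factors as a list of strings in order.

["abfacbcdafaee", "ab"]

emit factor 1: 'abfacbcdafaee' (i=0, period=13)
emit factor 2: 'ab' (i=13, period=2)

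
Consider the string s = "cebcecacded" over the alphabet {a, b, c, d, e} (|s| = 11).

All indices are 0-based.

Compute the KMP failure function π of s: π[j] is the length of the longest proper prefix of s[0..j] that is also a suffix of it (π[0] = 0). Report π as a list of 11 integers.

[0, 0, 0, 1, 2, 1, 0, 1, 0, 0, 0]

π[0] = 0
j=1 s[j]='e': π[1]=0 (border '')
j=2 s[j]='b': π[2]=0 (border '')
j=3 s[j]='c': π[3]=1 (border 'c')
j=4 s[j]='e': π[4]=2 (border 'ce')
j=5 s[j]='c': k: 2→0; π[5]=1 (border 'c')
j=6 s[j]='a': k: 1→0; π[6]=0 (border '')
j=7 s[j]='c': π[7]=1 (border 'c')
j=8 s[j]='d': k: 1→0; π[8]=0 (border '')
j=9 s[j]='e': π[9]=0 (border '')
j=10 s[j]='d': π[10]=0 (border '')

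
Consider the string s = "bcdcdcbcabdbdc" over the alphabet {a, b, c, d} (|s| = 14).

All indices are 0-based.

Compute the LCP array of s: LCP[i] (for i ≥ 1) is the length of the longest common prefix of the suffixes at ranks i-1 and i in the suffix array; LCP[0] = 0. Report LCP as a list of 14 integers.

rank→(start, suffix):
  0 → (8, 'abdbdc')
  1 → (6, 'bcabdbdc')
  2 → (0, 'bcdcdcbcabdbdc')
  3 → (9, 'bdbdc')
  4 → (11, 'bdc')
  5 → (13, 'c')
  6 → (7, 'cabdbdc')
  7 → (5, 'cbcabdbdc')
  8 → (3, 'cdcbcabdbdc')
  9 → (1, 'cdcdcbcabdbdc')
  10 → (10, 'dbdc')
  11 → (12, 'dc')
  12 → (4, 'dcbcabdbdc')
  13 → (2, 'dcdcbcabdbdc')

SA = [8, 6, 0, 9, 11, 13, 7, 5, 3, 1, 10, 12, 4, 2]
rank  pair      lcp
   1  s[8:],s[6:]  0  ''
   2  s[6:],s[0:]  2  'bc'
   3  s[0:],s[9:]  1  'b'
   4  s[9:],s[11:]  2  'bd'
   5  s[11:],s[13:]  0  ''
   6  s[13:],s[7:]  1  'c'
   7  s[7:],s[5:]  1  'c'
   8  s[5:],s[3:]  1  'c'
   9  s[3:],s[1:]  3  'cdc'
  10  s[1:],s[10:]  0  ''
  11  s[10:],s[12:]  1  'd'
  12  s[12:],s[4:]  2  'dc'
  13  s[4:],s[2:]  2  'dc'

[0, 0, 2, 1, 2, 0, 1, 1, 1, 3, 0, 1, 2, 2]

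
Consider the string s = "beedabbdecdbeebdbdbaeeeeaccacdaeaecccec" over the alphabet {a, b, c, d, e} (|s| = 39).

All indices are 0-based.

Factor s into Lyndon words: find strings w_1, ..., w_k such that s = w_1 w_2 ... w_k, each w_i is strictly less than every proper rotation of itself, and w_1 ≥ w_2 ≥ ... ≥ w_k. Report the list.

["beed", "abbdecdbeebdbdbaeeeeaccacdaeaecccec"]

emit factor 1: 'beed' (i=0, period=4)
emit factor 2: 'abbdecdbeebdbdbaeeeeaccacdaeaecccec' (i=4, period=35)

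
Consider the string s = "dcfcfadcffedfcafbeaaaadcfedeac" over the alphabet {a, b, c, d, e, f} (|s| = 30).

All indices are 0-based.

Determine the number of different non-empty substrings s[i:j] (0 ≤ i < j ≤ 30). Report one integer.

rank | idx | suffix
   0 |  18 | aaaadcfedeac
   1 |  19 | aaadcfedeac
   2 |  20 | aadcfedeac
   3 |  28 | ac
   4 |  21 | adcfedeac
   5 |   5 | adcffedfcafbeaaaadcfedeac
   6 |  14 | afbeaaaadcfedeac
   7 |  16 | beaaaadcfedeac
   8 |  29 | c
   9 |  13 | cafbeaaaadcfedeac
  10 |   3 | cfadcffedfcafbeaaaadcfedeac
  11 |   1 | cfcfadcffedfcafbeaaaadcfedeac
  12 |  23 | cfedeac
  13 |   7 | cffedfcafbeaaaadcfedeac
  14 |   0 | dcfcfadcffedfcafbeaaaadcfedeac
  15 |  22 | dcfedeac
  16 |   6 | dcffedfcafbeaaaadcfedeac
  17 |  26 | deac
  18 |  11 | dfcafbeaaaadcfedeac
  19 |  17 | eaaaadcfedeac
  20 |  27 | eac
  21 |  25 | edeac
  22 |  10 | edfcafbeaaaadcfedeac
  23 |   4 | fadcffedfcafbeaaaadcfedeac
  24 |  15 | fbeaaaadcfedeac
  25 |  12 | fcafbeaaaadcfedeac
  26 |   2 | fcfadcffedfcafbeaaaadcfedeac
  27 |  24 | fedeac
  28 |   9 | fedfcafbeaaaadcfedeac
  29 |   8 | ffedfcafbeaaaadcfedeac

SA = [18, 19, 20, 28, 21, 5, 14, 16, 29, 13, 3, 1, 23, 7, 0, 22, 6, 26, 11, 17, 27, 25, 10, 4, 15, 12, 2, 24, 9, 8]
rank  pair      lcp
   1  s[18:],s[19:]  3  'aaa'
   2  s[19:],s[20:]  2  'aa'
   3  s[20:],s[28:]  1  'a'
   4  s[28:],s[21:]  1  'a'
   5  s[21:],s[5:]  4  'adcf'
   6  s[5:],s[14:]  1  'a'
   7  s[14:],s[16:]  0  ''
   8  s[16:],s[29:]  0  ''
   9  s[29:],s[13:]  1  'c'
  10  s[13:],s[3:]  1  'c'
  11  s[3:],s[1:]  2  'cf'
  12  s[1:],s[23:]  2  'cf'
  13  s[23:],s[7:]  2  'cf'
  14  s[7:],s[0:]  0  ''
  15  s[0:],s[22:]  3  'dcf'
  16  s[22:],s[6:]  3  'dcf'
  17  s[6:],s[26:]  1  'd'
  18  s[26:],s[11:]  1  'd'
  19  s[11:],s[17:]  0  ''
  20  s[17:],s[27:]  2  'ea'
  21  s[27:],s[25:]  1  'e'
  22  s[25:],s[10:]  2  'ed'
  23  s[10:],s[4:]  0  ''
  24  s[4:],s[15:]  1  'f'
  25  s[15:],s[12:]  1  'f'
  26  s[12:],s[2:]  2  'fc'
  27  s[2:],s[24:]  1  'f'
  28  s[24:],s[9:]  3  'fed'
  29  s[9:],s[8:]  1  'f'

n(n+1)/2 = 30·31/2 = 465
Σ LCP = 0 + 3 + 2 + 1 + 1 + 4 + 1 + 0 + 0 + 1 + 1 + 2 + 2 + 2 + 0 + 3 + 3 + 1 + 1 + 0 + 2 + 1 + 2 + 0 + 1 + 1 + 2 + 1 + 3 + 1 = 42
distinct = 465 − 42 = 423

423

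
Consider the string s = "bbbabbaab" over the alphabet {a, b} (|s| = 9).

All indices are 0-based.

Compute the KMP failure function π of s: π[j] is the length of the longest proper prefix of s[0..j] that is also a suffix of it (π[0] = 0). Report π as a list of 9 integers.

[0, 1, 2, 0, 1, 2, 0, 0, 1]

π[0] = 0
j=1 s[j]='b': π[1]=1 (border 'b')
j=2 s[j]='b': π[2]=2 (border 'bb')
j=3 s[j]='a': k: 2→1→0; π[3]=0 (border '')
j=4 s[j]='b': π[4]=1 (border 'b')
j=5 s[j]='b': π[5]=2 (border 'bb')
j=6 s[j]='a': k: 2→1→0; π[6]=0 (border '')
j=7 s[j]='a': π[7]=0 (border '')
j=8 s[j]='b': π[8]=1 (border 'b')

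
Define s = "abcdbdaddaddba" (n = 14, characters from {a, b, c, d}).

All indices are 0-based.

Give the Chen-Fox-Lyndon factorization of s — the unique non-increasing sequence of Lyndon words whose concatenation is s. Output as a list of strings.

["abcdbdaddaddb", "a"]

emit factor 1: 'abcdbdaddaddb' (i=0, period=13)
emit factor 2: 'a' (i=13, period=1)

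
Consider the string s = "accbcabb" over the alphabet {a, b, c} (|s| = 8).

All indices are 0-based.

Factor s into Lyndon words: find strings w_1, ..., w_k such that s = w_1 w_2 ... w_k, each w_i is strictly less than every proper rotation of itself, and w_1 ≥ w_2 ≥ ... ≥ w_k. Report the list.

["accbc", "abb"]

emit factor 1: 'accbc' (i=0, period=5)
emit factor 2: 'abb' (i=5, period=3)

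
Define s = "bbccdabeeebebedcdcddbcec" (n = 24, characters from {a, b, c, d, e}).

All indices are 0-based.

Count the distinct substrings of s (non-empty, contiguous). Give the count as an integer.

271

sorted suffixes:
  #0 SA[0]=5  'abeeebebedcdcddbcec'
  #1 SA[1]=0  'bbccdabeeebebedcdcddbcec'
  #2 SA[2]=1  'bccdabeeebebedcdcddbcec'
  #3 SA[3]=20  'bcec'
  #4 SA[4]=10  'bebedcdcddbcec'
  #5 SA[5]=12  'bedcdcddbcec'
  #6 SA[6]=6  'beeebebedcdcddbcec'
  #7 SA[7]=23  'c'
  #8 SA[8]=2  'ccdabeeebebedcdcddbcec'
  #9 SA[9]=3  'cdabeeebebedcdcddbcec'
  #10 SA[10]=15  'cdcddbcec'
  #11 SA[11]=17  'cddbcec'
  #12 SA[12]=21  'cec'
  #13 SA[13]=4  'dabeeebebedcdcddbcec'
  #14 SA[14]=19  'dbcec'
  #15 SA[15]=14  'dcdcddbcec'
  #16 SA[16]=16  'dcddbcec'
  #17 SA[17]=18  'ddbcec'
  #18 SA[18]=9  'ebebedcdcddbcec'
  #19 SA[19]=11  'ebedcdcddbcec'
  #20 SA[20]=22  'ec'
  #21 SA[21]=13  'edcdcddbcec'
  #22 SA[22]=8  'eebebedcdcddbcec'
  #23 SA[23]=7  'eeebebedcdcddbcec'

SA = [5, 0, 1, 20, 10, 12, 6, 23, 2, 3, 15, 17, 21, 4, 19, 14, 16, 18, 9, 11, 22, 13, 8, 7]
i: (SA[i-1],SA[i]) lcp shared
  1: (5,0) 0 ''
  2: (0,1) 1 'b'
  3: (1,20) 2 'bc'
  4: (20,10) 1 'b'
  5: (10,12) 2 'be'
  6: (12,6) 2 'be'
  7: (6,23) 0 ''
  8: (23,2) 1 'c'
  9: (2,3) 1 'c'
  10: (3,15) 2 'cd'
  11: (15,17) 2 'cd'
  12: (17,21) 1 'c'
  13: (21,4) 0 ''
  14: (4,19) 1 'd'
  15: (19,14) 1 'd'
  16: (14,16) 3 'dcd'
  17: (16,18) 1 'd'
  18: (18,9) 0 ''
  19: (9,11) 3 'ebe'
  20: (11,22) 1 'e'
  21: (22,13) 1 'e'
  22: (13,8) 1 'e'
  23: (8,7) 2 'ee'

n(n+1)/2 = 24·25/2 = 300
Σ LCP = 0 + 0 + 1 + 2 + 1 + 2 + 2 + 0 + 1 + 1 + 2 + 2 + 1 + 0 + 1 + 1 + 3 + 1 + 0 + 3 + 1 + 1 + 1 + 2 = 29
distinct = 300 − 29 = 271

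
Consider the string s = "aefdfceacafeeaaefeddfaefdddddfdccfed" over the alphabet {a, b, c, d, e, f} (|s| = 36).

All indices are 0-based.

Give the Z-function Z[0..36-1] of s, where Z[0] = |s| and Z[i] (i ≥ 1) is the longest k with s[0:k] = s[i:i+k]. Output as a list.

[36, 0, 0, 0, 0, 0, 0, 1, 0, 1, 0, 0, 0, 1, 3, 0, 0, 0, 0, 0, 0, 4, 0, 0, 0, 0, 0, 0, 0, 0, 0, 0, 0, 0, 0, 0]

Z[0]=36
i=1: fresh scan; Z[1]=0
i=2: fresh scan; Z[2]=0
i=3: fresh scan; Z[3]=0
i=4: fresh scan; Z[4]=0
i=5: fresh scan; Z[5]=0
i=6: fresh scan; Z[6]=0
i=7: fresh scan; Z[7]=1 grow→box=[7,8)
i=8: fresh scan; Z[8]=0
i=9: fresh scan; Z[9]=1 grow→box=[9,10)
i=10: fresh scan; Z[10]=0
i=11: fresh scan; Z[11]=0
i=12: fresh scan; Z[12]=0
i=13: fresh scan; Z[13]=1 grow→box=[13,14)
i=14: fresh scan; Z[14]=3 grow→box=[14,17)
i=15: min(r-i=2, Z[1]=0)=0; Z[15]=0
i=16: min(r-i=1, Z[2]=0)=0; Z[16]=0
i=17: fresh scan; Z[17]=0
i=18: fresh scan; Z[18]=0
i=19: fresh scan; Z[19]=0
i=20: fresh scan; Z[20]=0
i=21: fresh scan; Z[21]=4 grow→box=[21,25)
i=22: min(r-i=3, Z[1]=0)=0; Z[22]=0
i=23: min(r-i=2, Z[2]=0)=0; Z[23]=0
i=24: min(r-i=1, Z[3]=0)=0; Z[24]=0
i=25: fresh scan; Z[25]=0
i=26: fresh scan; Z[26]=0
i=27: fresh scan; Z[27]=0
i=28: fresh scan; Z[28]=0
i=29: fresh scan; Z[29]=0
i=30: fresh scan; Z[30]=0
i=31: fresh scan; Z[31]=0
i=32: fresh scan; Z[32]=0
i=33: fresh scan; Z[33]=0
i=34: fresh scan; Z[34]=0
i=35: fresh scan; Z[35]=0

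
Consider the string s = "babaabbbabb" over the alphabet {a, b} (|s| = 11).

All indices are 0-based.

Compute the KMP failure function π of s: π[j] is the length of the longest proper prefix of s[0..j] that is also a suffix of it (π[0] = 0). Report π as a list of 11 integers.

π[0] = 0
j=1 s[j]='a': π[1]=0 (border '')
j=2 s[j]='b': π[2]=1 (border 'b')
j=3 s[j]='a': π[3]=2 (border 'ba')
j=4 s[j]='a': k: 2→0; π[4]=0 (border '')
j=5 s[j]='b': π[5]=1 (border 'b')
j=6 s[j]='b': k: 1→0; π[6]=1 (border 'b')
j=7 s[j]='b': k: 1→0; π[7]=1 (border 'b')
j=8 s[j]='a': π[8]=2 (border 'ba')
j=9 s[j]='b': π[9]=3 (border 'bab')
j=10 s[j]='b': k: 3→1→0; π[10]=1 (border 'b')

[0, 0, 1, 2, 0, 1, 1, 1, 2, 3, 1]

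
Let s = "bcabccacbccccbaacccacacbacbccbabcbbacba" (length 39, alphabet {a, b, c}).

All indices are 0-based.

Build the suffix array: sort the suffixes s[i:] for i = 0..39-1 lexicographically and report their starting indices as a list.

[38, 14, 30, 2, 19, 35, 21, 24, 6, 15, 37, 13, 29, 34, 23, 33, 0, 31, 3, 26, 8, 1, 18, 20, 5, 36, 12, 28, 22, 32, 25, 7, 17, 4, 11, 27, 16, 10, 9]

rank | idx | suffix
   0 |  38 | a
   1 |  14 | aacccacacbacbccbabcbbacba
   2 |  30 | abcbbacba
   3 |   2 | abccacbccccbaacccacacbacbccbabcbbacba
   4 |  19 | acacbacbccbabcbbacba
   5 |  35 | acba
   6 |  21 | acbacbccbabcbbacba
   7 |  24 | acbccbabcbbacba
   8 |   6 | acbccccbaacccacacbacbccbabcbbacba
   9 |  15 | acccacacbacbccbabcbbacba
  10 |  37 | ba
  11 |  13 | baacccacacbacbccbabcbbacba
  12 |  29 | babcbbacba
  13 |  34 | bacba
  14 |  23 | bacbccbabcbbacba
  15 |  33 | bbacba
  16 |   0 | bcabccacbccccbaacccacacbacbccbabcbbacba
  17 |  31 | bcbbacba
  18 |   3 | bccacbccccbaacccacacbacbccbabcbbacba
  19 |  26 | bccbabcbbacba
  20 |   8 | bccccbaacccacacbacbccbabcbbacba
  21 |   1 | cabccacbccccbaacccacacbacbccbabcbbacba
  22 |  18 | cacacbacbccbabcbbacba
  23 |  20 | cacbacbccbabcbbacba
  24 |   5 | cacbccccbaacccacacbacbccbabcbbacba
  25 |  36 | cba
  26 |  12 | cbaacccacacbacbccbabcbbacba
  27 |  28 | cbabcbbacba
  28 |  22 | cbacbccbabcbbacba
  29 |  32 | cbbacba
  30 |  25 | cbccbabcbbacba
  31 |   7 | cbccccbaacccacacbacbccbabcbbacba
  32 |  17 | ccacacbacbccbabcbbacba
  33 |   4 | ccacbccccbaacccacacbacbccbabcbbacba
  34 |  11 | ccbaacccacacbacbccbabcbbacba
  35 |  27 | ccbabcbbacba
  36 |  16 | cccacacbacbccbabcbbacba
  37 |  10 | cccbaacccacacbacbccbabcbbacba
  38 |   9 | ccccbaacccacacbacbccbabcbbacba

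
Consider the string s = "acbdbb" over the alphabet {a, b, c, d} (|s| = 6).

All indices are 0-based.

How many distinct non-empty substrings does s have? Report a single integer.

19

rank | idx | suffix
   0 |   0 | acbdbb
   1 |   5 | b
   2 |   4 | bb
   3 |   2 | bdbb
   4 |   1 | cbdbb
   5 |   3 | dbb

SA = [0, 5, 4, 2, 1, 3]
[i] adj suffixes → lcp
  [1] 0/5 → 0 ('')
  [2] 5/4 → 1 ('b')
  [3] 4/2 → 1 ('b')
  [4] 2/1 → 0 ('')
  [5] 1/3 → 0 ('')

n(n+1)/2 = 6·7/2 = 21
Σ LCP = 0 + 0 + 1 + 1 + 0 + 0 = 2
distinct = 21 − 2 = 19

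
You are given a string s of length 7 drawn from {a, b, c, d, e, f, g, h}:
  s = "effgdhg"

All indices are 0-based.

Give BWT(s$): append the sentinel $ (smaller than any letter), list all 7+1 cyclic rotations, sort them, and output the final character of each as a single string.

rank  rotation  last
    0  $effgdhg  g
    1  dhg$effg  g
    2  effgdhg$  $
    3  ffgdhg$e  e
    4  fgdhg$ef  f
    5  g$effgdh  h
    6  gdhg$eff  f
    7  hg$effgd  d

gg$efhfd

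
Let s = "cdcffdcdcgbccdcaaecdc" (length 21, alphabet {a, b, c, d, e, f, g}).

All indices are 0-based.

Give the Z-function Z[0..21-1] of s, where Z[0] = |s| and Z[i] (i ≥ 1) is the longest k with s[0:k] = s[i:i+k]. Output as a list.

[21, 0, 1, 0, 0, 0, 3, 0, 1, 0, 0, 1, 3, 0, 1, 0, 0, 0, 3, 0, 1]

Z[0]=21
i=1: outside box; Z[1]=0
i=2: outside box; Z[2]=1 scan→box=[2,3)
i=3: outside box; Z[3]=0
i=4: outside box; Z[4]=0
i=5: outside box; Z[5]=0
i=6: outside box; Z[6]=3 scan→box=[6,9)
i=7: min(r-i=2, Z[1]=0)=0; Z[7]=0
i=8: min(r-i=1, Z[2]=1)=1; Z[8]=1
i=9: outside box; Z[9]=0
i=10: outside box; Z[10]=0
i=11: outside box; Z[11]=1 scan→box=[11,12)
i=12: outside box; Z[12]=3 scan→box=[12,15)
i=13: min(r-i=2, Z[1]=0)=0; Z[13]=0
i=14: min(r-i=1, Z[2]=1)=1; Z[14]=1
i=15: outside box; Z[15]=0
i=16: outside box; Z[16]=0
i=17: outside box; Z[17]=0
i=18: outside box; Z[18]=3 scan→box=[18,21)
i=19: min(r-i=2, Z[1]=0)=0; Z[19]=0
i=20: min(r-i=1, Z[2]=1)=1; Z[20]=1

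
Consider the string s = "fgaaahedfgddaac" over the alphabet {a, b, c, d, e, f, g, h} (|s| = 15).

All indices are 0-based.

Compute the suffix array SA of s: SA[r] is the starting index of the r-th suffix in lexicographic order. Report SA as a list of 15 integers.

[2, 12, 3, 13, 4, 14, 11, 10, 7, 6, 0, 8, 1, 9, 5]

rank | idx | suffix
   0 |   2 | aaahedfgddaac
   1 |  12 | aac
   2 |   3 | aahedfgddaac
   3 |  13 | ac
   4 |   4 | ahedfgddaac
   5 |  14 | c
   6 |  11 | daac
   7 |  10 | ddaac
   8 |   7 | dfgddaac
   9 |   6 | edfgddaac
  10 |   0 | fgaaahedfgddaac
  11 |   8 | fgddaac
  12 |   1 | gaaahedfgddaac
  13 |   9 | gddaac
  14 |   5 | hedfgddaac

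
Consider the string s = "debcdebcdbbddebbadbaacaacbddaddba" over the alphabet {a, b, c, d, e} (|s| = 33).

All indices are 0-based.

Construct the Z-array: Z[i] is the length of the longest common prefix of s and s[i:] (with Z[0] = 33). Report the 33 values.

Z[0]=33
i=1: i≥r, start 0; Z[1]=0
i=2: i≥r, start 0; Z[2]=0
i=3: i≥r, start 0; Z[3]=0
i=4: i≥r, start 0; Z[4]=5 extend→box=[4,9)
i=5: min(r-i=4, Z[1]=0)=0; Z[5]=0
i=6: min(r-i=3, Z[2]=0)=0; Z[6]=0
i=7: min(r-i=2, Z[3]=0)=0; Z[7]=0
i=8: min(r-i=1, Z[4]=5)=1; Z[8]=1
i=9: i≥r, start 0; Z[9]=0
i=10: i≥r, start 0; Z[10]=0
i=11: i≥r, start 0; Z[11]=1 extend→box=[11,12)
i=12: i≥r, start 0; Z[12]=3 extend→box=[12,15)
i=13: min(r-i=2, Z[1]=0)=0; Z[13]=0
i=14: min(r-i=1, Z[2]=0)=0; Z[14]=0
i=15: i≥r, start 0; Z[15]=0
i=16: i≥r, start 0; Z[16]=0
i=17: i≥r, start 0; Z[17]=1 extend→box=[17,18)
i=18: i≥r, start 0; Z[18]=0
i=19: i≥r, start 0; Z[19]=0
i=20: i≥r, start 0; Z[20]=0
i=21: i≥r, start 0; Z[21]=0
i=22: i≥r, start 0; Z[22]=0
i=23: i≥r, start 0; Z[23]=0
i=24: i≥r, start 0; Z[24]=0
i=25: i≥r, start 0; Z[25]=0
i=26: i≥r, start 0; Z[26]=1 extend→box=[26,27)
i=27: i≥r, start 0; Z[27]=1 extend→box=[27,28)
i=28: i≥r, start 0; Z[28]=0
i=29: i≥r, start 0; Z[29]=1 extend→box=[29,30)
i=30: i≥r, start 0; Z[30]=1 extend→box=[30,31)
i=31: i≥r, start 0; Z[31]=0
i=32: i≥r, start 0; Z[32]=0

[33, 0, 0, 0, 5, 0, 0, 0, 1, 0, 0, 1, 3, 0, 0, 0, 0, 1, 0, 0, 0, 0, 0, 0, 0, 0, 1, 1, 0, 1, 1, 0, 0]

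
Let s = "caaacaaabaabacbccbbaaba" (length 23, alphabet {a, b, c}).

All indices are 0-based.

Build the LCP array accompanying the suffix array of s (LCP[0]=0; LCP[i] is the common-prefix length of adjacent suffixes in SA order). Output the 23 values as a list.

rank→(start, suffix):
  0 → (22, 'a')
  1 → (5, 'aaabaabacbccbbaaba')
  2 → (1, 'aaacaaabaabacbccbbaaba')
  3 → (19, 'aaba')
  4 → (6, 'aabaabacbccbbaaba')
  5 → (9, 'aabacbccbbaaba')
  6 → (2, 'aacaaabaabacbccbbaaba')
  7 → (20, 'aba')
  8 → (7, 'abaabacbccbbaaba')
  9 → (10, 'abacbccbbaaba')
  10 → (3, 'acaaabaabacbccbbaaba')
  11 → (12, 'acbccbbaaba')
  12 → (21, 'ba')
  13 → (18, 'baaba')
  14 → (8, 'baabacbccbbaaba')
  15 → (11, 'bacbccbbaaba')
  16 → (17, 'bbaaba')
  17 → (14, 'bccbbaaba')
  18 → (4, 'caaabaabacbccbbaaba')
  19 → (0, 'caaacaaabaabacbccbbaaba')
  20 → (16, 'cbbaaba')
  21 → (13, 'cbccbbaaba')
  22 → (15, 'ccbbaaba')

SA = [22, 5, 1, 19, 6, 9, 2, 20, 7, 10, 3, 12, 21, 18, 8, 11, 17, 14, 4, 0, 16, 13, 15]
[i] adj suffixes → lcp
  [1] 22/5 → 1 ('a')
  [2] 5/1 → 3 ('aaa')
  [3] 1/19 → 2 ('aa')
  [4] 19/6 → 4 ('aaba')
  [5] 6/9 → 4 ('aaba')
  [6] 9/2 → 2 ('aa')
  [7] 2/20 → 1 ('a')
  [8] 20/7 → 3 ('aba')
  [9] 7/10 → 3 ('aba')
  [10] 10/3 → 1 ('a')
  [11] 3/12 → 2 ('ac')
  [12] 12/21 → 0 ('')
  [13] 21/18 → 2 ('ba')
  [14] 18/8 → 5 ('baaba')
  [15] 8/11 → 2 ('ba')
  [16] 11/17 → 1 ('b')
  [17] 17/14 → 1 ('b')
  [18] 14/4 → 0 ('')
  [19] 4/0 → 4 ('caaa')
  [20] 0/16 → 1 ('c')
  [21] 16/13 → 2 ('cb')
  [22] 13/15 → 1 ('c')

[0, 1, 3, 2, 4, 4, 2, 1, 3, 3, 1, 2, 0, 2, 5, 2, 1, 1, 0, 4, 1, 2, 1]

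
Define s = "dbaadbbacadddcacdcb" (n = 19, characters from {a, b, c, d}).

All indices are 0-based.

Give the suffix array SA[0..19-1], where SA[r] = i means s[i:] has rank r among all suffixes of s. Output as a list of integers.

[2, 7, 14, 3, 9, 18, 1, 6, 5, 13, 8, 17, 15, 0, 4, 12, 16, 11, 10]

rank→(start, suffix):
  0 → (2, 'aadbbacadddcacdcb')
  1 → (7, 'acadddcacdcb')
  2 → (14, 'acdcb')
  3 → (3, 'adbbacadddcacdcb')
  4 → (9, 'adddcacdcb')
  5 → (18, 'b')
  6 → (1, 'baadbbacadddcacdcb')
  7 → (6, 'bacadddcacdcb')
  8 → (5, 'bbacadddcacdcb')
  9 → (13, 'cacdcb')
  10 → (8, 'cadddcacdcb')
  11 → (17, 'cb')
  12 → (15, 'cdcb')
  13 → (0, 'dbaadbbacadddcacdcb')
  14 → (4, 'dbbacadddcacdcb')
  15 → (12, 'dcacdcb')
  16 → (16, 'dcb')
  17 → (11, 'ddcacdcb')
  18 → (10, 'dddcacdcb')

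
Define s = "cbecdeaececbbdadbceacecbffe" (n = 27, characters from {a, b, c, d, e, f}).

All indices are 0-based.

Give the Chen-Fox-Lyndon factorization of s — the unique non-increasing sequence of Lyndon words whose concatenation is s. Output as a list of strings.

["c", "becde", "aececbbd", "adbce", "acecbffe"]

emit factor 1: 'c' (i=0, period=1)
emit factor 2: 'becde' (i=1, period=5)
emit factor 3: 'aececbbd' (i=6, period=8)
emit factor 4: 'adbce' (i=14, period=5)
emit factor 5: 'acecbffe' (i=19, period=8)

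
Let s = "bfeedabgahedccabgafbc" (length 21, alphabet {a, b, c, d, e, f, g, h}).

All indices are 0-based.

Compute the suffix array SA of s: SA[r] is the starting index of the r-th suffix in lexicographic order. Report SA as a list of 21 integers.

[14, 5, 17, 8, 19, 0, 15, 6, 20, 13, 12, 4, 11, 3, 10, 2, 18, 1, 16, 7, 9]

rank→(start, suffix):
  0 → (14, 'abgafbc')
  1 → (5, 'abgahedccabgafbc')
  2 → (17, 'afbc')
  3 → (8, 'ahedccabgafbc')
  4 → (19, 'bc')
  5 → (0, 'bfeedabgahedccabgafbc')
  6 → (15, 'bgafbc')
  7 → (6, 'bgahedccabgafbc')
  8 → (20, 'c')
  9 → (13, 'cabgafbc')
  10 → (12, 'ccabgafbc')
  11 → (4, 'dabgahedccabgafbc')
  12 → (11, 'dccabgafbc')
  13 → (3, 'edabgahedccabgafbc')
  14 → (10, 'edccabgafbc')
  15 → (2, 'eedabgahedccabgafbc')
  16 → (18, 'fbc')
  17 → (1, 'feedabgahedccabgafbc')
  18 → (16, 'gafbc')
  19 → (7, 'gahedccabgafbc')
  20 → (9, 'hedccabgafbc')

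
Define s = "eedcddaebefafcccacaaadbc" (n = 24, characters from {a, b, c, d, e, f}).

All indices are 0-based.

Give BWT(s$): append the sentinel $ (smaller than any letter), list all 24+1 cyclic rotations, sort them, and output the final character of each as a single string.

ccacadfdebaccfddaecae$bea

rank  rotation                   last
    0  $eedcddaebefafcccacaaadbc  c
    1  aaadbc$eedcddaebefafcccac  c
    2  aadbc$eedcddaebefafcccaca  a
    3  acaaadbc$eedcddaebefafccc  c
    4  adbc$eedcddaebefafcccacaa  a
    5  aebefafcccacaaadbc$eedcdd  d
    6  afcccacaaadbc$eedcddaebef  f
    7  bc$eedcddaebefafcccacaaad  d
    8  befafcccacaaadbc$eedcddae  e
    9  c$eedcddaebefafcccacaaadb  b
   10  caaadbc$eedcddaebefafccca  a
   11  cacaaadbc$eedcddaebefafcc  c
   12  ccacaaadbc$eedcddaebefafc  c
   13  cccacaaadbc$eedcddaebefaf  f
   14  cddaebefafcccacaaadbc$eed  d
   15  daebefafcccacaaadbc$eedcd  d
   16  dbc$eedcddaebefafcccacaaa  a
   17  dcddaebefafcccacaaadbc$ee  e
   18  ddaebefafcccacaaadbc$eedc  c
   19  ebefafcccacaaadbc$eedcdda  a
   20  edcddaebefafcccacaaadbc$e  e
   21  eedcddaebefafcccacaaadbc$  $
   22  efafcccacaaadbc$eedcddaeb  b
   23  fafcccacaaadbc$eedcddaebe  e
   24  fcccacaaadbc$eedcddaebefa  a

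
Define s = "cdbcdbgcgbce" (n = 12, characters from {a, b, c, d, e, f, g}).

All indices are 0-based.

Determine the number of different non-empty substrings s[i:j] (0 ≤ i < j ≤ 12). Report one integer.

rank→(start, suffix):
  0 → (2, 'bcdbgcgbce')
  1 → (9, 'bce')
  2 → (5, 'bgcgbce')
  3 → (0, 'cdbcdbgcgbce')
  4 → (3, 'cdbgcgbce')
  5 → (10, 'ce')
  6 → (7, 'cgbce')
  7 → (1, 'dbcdbgcgbce')
  8 → (4, 'dbgcgbce')
  9 → (11, 'e')
  10 → (8, 'gbce')
  11 → (6, 'gcgbce')

SA = [2, 9, 5, 0, 3, 10, 7, 1, 4, 11, 8, 6]
[i] adj suffixes → lcp
  [1] 2/9 → 2 ('bc')
  [2] 9/5 → 1 ('b')
  [3] 5/0 → 0 ('')
  [4] 0/3 → 3 ('cdb')
  [5] 3/10 → 1 ('c')
  [6] 10/7 → 1 ('c')
  [7] 7/1 → 0 ('')
  [8] 1/4 → 2 ('db')
  [9] 4/11 → 0 ('')
  [10] 11/8 → 0 ('')
  [11] 8/6 → 1 ('g')

n(n+1)/2 = 12·13/2 = 78
Σ LCP = 0 + 2 + 1 + 0 + 3 + 1 + 1 + 0 + 2 + 0 + 0 + 1 = 11
distinct = 78 − 11 = 67

67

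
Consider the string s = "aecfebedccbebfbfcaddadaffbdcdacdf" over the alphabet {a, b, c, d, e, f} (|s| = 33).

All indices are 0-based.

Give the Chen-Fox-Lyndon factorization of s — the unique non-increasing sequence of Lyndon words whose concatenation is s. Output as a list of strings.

["aecfebedccbebfbfc", "add", "adaffbdcd", "acdf"]

emit factor 1: 'aecfebedccbebfbfc' (i=0, period=17)
emit factor 2: 'add' (i=17, period=3)
emit factor 3: 'adaffbdcd' (i=20, period=9)
emit factor 4: 'acdf' (i=29, period=4)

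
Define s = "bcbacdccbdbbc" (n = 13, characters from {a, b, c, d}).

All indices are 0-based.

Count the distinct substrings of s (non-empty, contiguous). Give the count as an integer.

sorted suffixes:
  #0 SA[0]=3  'acdccbdbbc'
  #1 SA[1]=2  'bacdccbdbbc'
  #2 SA[2]=10  'bbc'
  #3 SA[3]=11  'bc'
  #4 SA[4]=0  'bcbacdccbdbbc'
  #5 SA[5]=8  'bdbbc'
  #6 SA[6]=12  'c'
  #7 SA[7]=1  'cbacdccbdbbc'
  #8 SA[8]=7  'cbdbbc'
  #9 SA[9]=6  'ccbdbbc'
  #10 SA[10]=4  'cdccbdbbc'
  #11 SA[11]=9  'dbbc'
  #12 SA[12]=5  'dccbdbbc'

SA = [3, 2, 10, 11, 0, 8, 12, 1, 7, 6, 4, 9, 5]
[i] adj suffixes → lcp
  [1] 3/2 → 0 ('')
  [2] 2/10 → 1 ('b')
  [3] 10/11 → 1 ('b')
  [4] 11/0 → 2 ('bc')
  [5] 0/8 → 1 ('b')
  [6] 8/12 → 0 ('')
  [7] 12/1 → 1 ('c')
  [8] 1/7 → 2 ('cb')
  [9] 7/6 → 1 ('c')
  [10] 6/4 → 1 ('c')
  [11] 4/9 → 0 ('')
  [12] 9/5 → 1 ('d')

n(n+1)/2 = 13·14/2 = 91
Σ LCP = 0 + 0 + 1 + 1 + 2 + 1 + 0 + 1 + 2 + 1 + 1 + 0 + 1 = 11
distinct = 91 − 11 = 80

80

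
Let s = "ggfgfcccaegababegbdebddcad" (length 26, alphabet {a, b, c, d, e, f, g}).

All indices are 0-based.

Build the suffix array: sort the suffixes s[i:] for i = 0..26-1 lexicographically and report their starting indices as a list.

rank→(start, suffix):
  0 → (11, 'ababegbdebddcad')
  1 → (13, 'abegbdebddcad')
  2 → (24, 'ad')
  3 → (8, 'aegababegbdebddcad')
  4 → (12, 'babegbdebddcad')
  5 → (20, 'bddcad')
  6 → (17, 'bdebddcad')
  7 → (14, 'begbdebddcad')
  8 → (23, 'cad')
  9 → (7, 'caegababegbdebddcad')
  10 → (6, 'ccaegababegbdebddcad')
  11 → (5, 'cccaegababegbdebddcad')
  12 → (25, 'd')
  13 → (22, 'dcad')
  14 → (21, 'ddcad')
  15 → (18, 'debddcad')
  16 → (19, 'ebddcad')
  17 → (9, 'egababegbdebddcad')
  18 → (15, 'egbdebddcad')
  19 → (4, 'fcccaegababegbdebddcad')
  20 → (2, 'fgfcccaegababegbdebddcad')
  21 → (10, 'gababegbdebddcad')
  22 → (16, 'gbdebddcad')
  23 → (3, 'gfcccaegababegbdebddcad')
  24 → (1, 'gfgfcccaegababegbdebddcad')
  25 → (0, 'ggfgfcccaegababegbdebddcad')

[11, 13, 24, 8, 12, 20, 17, 14, 23, 7, 6, 5, 25, 22, 21, 18, 19, 9, 15, 4, 2, 10, 16, 3, 1, 0]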